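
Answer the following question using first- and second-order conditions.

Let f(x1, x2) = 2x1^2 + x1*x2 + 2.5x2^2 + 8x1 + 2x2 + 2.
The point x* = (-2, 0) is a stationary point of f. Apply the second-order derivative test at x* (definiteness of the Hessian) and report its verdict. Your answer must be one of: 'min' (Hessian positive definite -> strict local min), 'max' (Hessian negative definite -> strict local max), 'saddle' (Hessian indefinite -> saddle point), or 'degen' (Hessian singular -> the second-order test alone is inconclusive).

Compute the Hessian H = grad^2 f:
  H = [[4, 1], [1, 5]]
Verify stationarity: grad f(x*) = H x* + g = (0, 0).
Eigenvalues of H: 3.382, 5.618.
Both eigenvalues > 0, so H is positive definite -> x* is a strict local min.

min


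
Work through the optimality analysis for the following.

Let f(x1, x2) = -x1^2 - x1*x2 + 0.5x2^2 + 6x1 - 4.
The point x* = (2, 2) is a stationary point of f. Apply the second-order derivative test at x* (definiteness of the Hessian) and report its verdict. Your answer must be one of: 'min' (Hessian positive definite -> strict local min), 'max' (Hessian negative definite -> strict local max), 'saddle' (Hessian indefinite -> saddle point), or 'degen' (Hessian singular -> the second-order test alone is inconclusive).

Compute the Hessian H = grad^2 f:
  H = [[-2, -1], [-1, 1]]
Verify stationarity: grad f(x*) = H x* + g = (0, 0).
Eigenvalues of H: -2.3028, 1.3028.
Eigenvalues have mixed signs, so H is indefinite -> x* is a saddle point.

saddle


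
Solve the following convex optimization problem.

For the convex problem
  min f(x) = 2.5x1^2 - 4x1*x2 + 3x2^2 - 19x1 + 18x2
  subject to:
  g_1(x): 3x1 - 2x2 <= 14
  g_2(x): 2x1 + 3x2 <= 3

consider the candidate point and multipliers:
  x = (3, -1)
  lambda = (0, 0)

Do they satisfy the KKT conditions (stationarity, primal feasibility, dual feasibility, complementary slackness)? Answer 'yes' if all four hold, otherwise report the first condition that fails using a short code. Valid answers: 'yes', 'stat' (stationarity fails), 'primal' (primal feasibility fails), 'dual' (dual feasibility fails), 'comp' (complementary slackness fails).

Gradient of f: grad f(x) = Q x + c = (0, 0)
Constraint values g_i(x) = a_i^T x - b_i:
  g_1((3, -1)) = -3
  g_2((3, -1)) = 0
Stationarity residual: grad f(x) + sum_i lambda_i a_i = (0, 0)
  -> stationarity OK
Primal feasibility (all g_i <= 0): OK
Dual feasibility (all lambda_i >= 0): OK
Complementary slackness (lambda_i * g_i(x) = 0 for all i): OK

Verdict: yes, KKT holds.

yes


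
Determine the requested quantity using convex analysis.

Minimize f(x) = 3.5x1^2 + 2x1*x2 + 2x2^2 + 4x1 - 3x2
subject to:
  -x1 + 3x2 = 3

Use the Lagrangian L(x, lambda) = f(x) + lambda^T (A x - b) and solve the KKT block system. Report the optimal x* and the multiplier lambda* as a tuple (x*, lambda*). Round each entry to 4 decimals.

Form the Lagrangian:
  L(x, lambda) = (1/2) x^T Q x + c^T x + lambda^T (A x - b)
Stationarity (grad_x L = 0): Q x + c + A^T lambda = 0.
Primal feasibility: A x = b.

This gives the KKT block system:
  [ Q   A^T ] [ x     ]   [-c ]
  [ A    0  ] [ lambda ] = [ b ]

Solving the linear system:
  x*      = (-0.7215, 0.7595)
  lambda* = (0.4684)
  f(x*)   = -3.2848

x* = (-0.7215, 0.7595), lambda* = (0.4684)


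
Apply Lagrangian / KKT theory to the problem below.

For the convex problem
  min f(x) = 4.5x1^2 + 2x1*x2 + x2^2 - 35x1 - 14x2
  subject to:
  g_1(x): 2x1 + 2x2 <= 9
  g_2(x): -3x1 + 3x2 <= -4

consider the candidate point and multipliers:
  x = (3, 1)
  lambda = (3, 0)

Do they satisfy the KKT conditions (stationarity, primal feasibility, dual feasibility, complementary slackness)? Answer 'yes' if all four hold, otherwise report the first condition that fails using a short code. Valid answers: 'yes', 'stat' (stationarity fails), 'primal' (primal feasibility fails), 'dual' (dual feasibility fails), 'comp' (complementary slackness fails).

Gradient of f: grad f(x) = Q x + c = (-6, -6)
Constraint values g_i(x) = a_i^T x - b_i:
  g_1((3, 1)) = -1
  g_2((3, 1)) = -2
Stationarity residual: grad f(x) + sum_i lambda_i a_i = (0, 0)
  -> stationarity OK
Primal feasibility (all g_i <= 0): OK
Dual feasibility (all lambda_i >= 0): OK
Complementary slackness (lambda_i * g_i(x) = 0 for all i): FAILS

Verdict: the first failing condition is complementary_slackness -> comp.

comp


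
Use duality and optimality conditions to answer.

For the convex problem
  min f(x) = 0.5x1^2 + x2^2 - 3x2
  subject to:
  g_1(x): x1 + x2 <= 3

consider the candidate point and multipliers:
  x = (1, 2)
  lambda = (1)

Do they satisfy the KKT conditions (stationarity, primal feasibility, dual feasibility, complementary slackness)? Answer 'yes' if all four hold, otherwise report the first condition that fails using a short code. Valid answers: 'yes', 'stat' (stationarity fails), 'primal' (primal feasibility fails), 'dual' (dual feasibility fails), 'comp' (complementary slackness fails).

Gradient of f: grad f(x) = Q x + c = (1, 1)
Constraint values g_i(x) = a_i^T x - b_i:
  g_1((1, 2)) = 0
Stationarity residual: grad f(x) + sum_i lambda_i a_i = (2, 2)
  -> stationarity FAILS
Primal feasibility (all g_i <= 0): OK
Dual feasibility (all lambda_i >= 0): OK
Complementary slackness (lambda_i * g_i(x) = 0 for all i): OK

Verdict: the first failing condition is stationarity -> stat.

stat


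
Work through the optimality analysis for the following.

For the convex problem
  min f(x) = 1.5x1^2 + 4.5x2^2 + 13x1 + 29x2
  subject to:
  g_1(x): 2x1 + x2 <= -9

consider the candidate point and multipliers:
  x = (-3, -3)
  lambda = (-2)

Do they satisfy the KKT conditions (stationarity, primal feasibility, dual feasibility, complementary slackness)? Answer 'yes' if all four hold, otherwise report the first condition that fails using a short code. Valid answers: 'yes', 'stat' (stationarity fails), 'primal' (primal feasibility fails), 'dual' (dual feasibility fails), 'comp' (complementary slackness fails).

Gradient of f: grad f(x) = Q x + c = (4, 2)
Constraint values g_i(x) = a_i^T x - b_i:
  g_1((-3, -3)) = 0
Stationarity residual: grad f(x) + sum_i lambda_i a_i = (0, 0)
  -> stationarity OK
Primal feasibility (all g_i <= 0): OK
Dual feasibility (all lambda_i >= 0): FAILS
Complementary slackness (lambda_i * g_i(x) = 0 for all i): OK

Verdict: the first failing condition is dual_feasibility -> dual.

dual


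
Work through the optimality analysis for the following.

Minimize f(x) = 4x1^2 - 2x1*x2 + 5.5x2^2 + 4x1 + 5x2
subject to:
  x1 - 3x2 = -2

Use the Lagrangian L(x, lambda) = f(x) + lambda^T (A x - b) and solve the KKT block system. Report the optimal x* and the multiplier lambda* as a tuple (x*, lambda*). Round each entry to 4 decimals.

Form the Lagrangian:
  L(x, lambda) = (1/2) x^T Q x + c^T x + lambda^T (A x - b)
Stationarity (grad_x L = 0): Q x + c + A^T lambda = 0.
Primal feasibility: A x = b.

This gives the KKT block system:
  [ Q   A^T ] [ x     ]   [-c ]
  [ A    0  ] [ lambda ] = [ b ]

Solving the linear system:
  x*      = (-0.8592, 0.3803)
  lambda* = (3.6338)
  f(x*)   = 2.8662

x* = (-0.8592, 0.3803), lambda* = (3.6338)


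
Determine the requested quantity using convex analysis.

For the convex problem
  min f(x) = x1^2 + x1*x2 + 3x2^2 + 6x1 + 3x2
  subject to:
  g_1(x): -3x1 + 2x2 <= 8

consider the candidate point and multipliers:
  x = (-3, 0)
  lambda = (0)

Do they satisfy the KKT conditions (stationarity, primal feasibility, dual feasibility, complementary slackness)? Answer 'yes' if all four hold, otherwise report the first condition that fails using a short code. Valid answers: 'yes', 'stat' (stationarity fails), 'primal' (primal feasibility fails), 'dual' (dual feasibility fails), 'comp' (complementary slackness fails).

Gradient of f: grad f(x) = Q x + c = (0, 0)
Constraint values g_i(x) = a_i^T x - b_i:
  g_1((-3, 0)) = 1
Stationarity residual: grad f(x) + sum_i lambda_i a_i = (0, 0)
  -> stationarity OK
Primal feasibility (all g_i <= 0): FAILS
Dual feasibility (all lambda_i >= 0): OK
Complementary slackness (lambda_i * g_i(x) = 0 for all i): OK

Verdict: the first failing condition is primal_feasibility -> primal.

primal


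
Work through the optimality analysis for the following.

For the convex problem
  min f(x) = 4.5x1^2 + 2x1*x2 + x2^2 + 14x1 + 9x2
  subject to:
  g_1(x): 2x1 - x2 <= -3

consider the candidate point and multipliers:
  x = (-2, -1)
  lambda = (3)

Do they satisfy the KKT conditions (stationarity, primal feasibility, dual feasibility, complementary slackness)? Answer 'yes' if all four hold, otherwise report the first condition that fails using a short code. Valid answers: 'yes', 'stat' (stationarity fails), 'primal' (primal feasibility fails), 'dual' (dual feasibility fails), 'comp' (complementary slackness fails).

Gradient of f: grad f(x) = Q x + c = (-6, 3)
Constraint values g_i(x) = a_i^T x - b_i:
  g_1((-2, -1)) = 0
Stationarity residual: grad f(x) + sum_i lambda_i a_i = (0, 0)
  -> stationarity OK
Primal feasibility (all g_i <= 0): OK
Dual feasibility (all lambda_i >= 0): OK
Complementary slackness (lambda_i * g_i(x) = 0 for all i): OK

Verdict: yes, KKT holds.

yes


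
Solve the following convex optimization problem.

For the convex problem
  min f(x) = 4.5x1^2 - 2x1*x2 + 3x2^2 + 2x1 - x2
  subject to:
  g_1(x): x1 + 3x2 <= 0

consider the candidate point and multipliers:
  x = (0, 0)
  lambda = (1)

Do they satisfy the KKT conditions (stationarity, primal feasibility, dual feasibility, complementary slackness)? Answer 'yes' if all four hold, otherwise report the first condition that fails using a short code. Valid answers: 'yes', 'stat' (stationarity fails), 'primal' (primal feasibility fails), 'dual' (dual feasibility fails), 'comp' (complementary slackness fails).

Gradient of f: grad f(x) = Q x + c = (2, -1)
Constraint values g_i(x) = a_i^T x - b_i:
  g_1((0, 0)) = 0
Stationarity residual: grad f(x) + sum_i lambda_i a_i = (3, 2)
  -> stationarity FAILS
Primal feasibility (all g_i <= 0): OK
Dual feasibility (all lambda_i >= 0): OK
Complementary slackness (lambda_i * g_i(x) = 0 for all i): OK

Verdict: the first failing condition is stationarity -> stat.

stat


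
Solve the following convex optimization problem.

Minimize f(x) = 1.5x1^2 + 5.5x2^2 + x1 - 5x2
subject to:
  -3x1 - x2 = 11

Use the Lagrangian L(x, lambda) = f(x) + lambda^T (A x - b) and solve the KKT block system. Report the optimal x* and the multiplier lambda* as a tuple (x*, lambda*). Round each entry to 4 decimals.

Form the Lagrangian:
  L(x, lambda) = (1/2) x^T Q x + c^T x + lambda^T (A x - b)
Stationarity (grad_x L = 0): Q x + c + A^T lambda = 0.
Primal feasibility: A x = b.

This gives the KKT block system:
  [ Q   A^T ] [ x     ]   [-c ]
  [ A    0  ] [ lambda ] = [ b ]

Solving the linear system:
  x*      = (-3.7157, 0.1471)
  lambda* = (-3.3824)
  f(x*)   = 16.3775

x* = (-3.7157, 0.1471), lambda* = (-3.3824)


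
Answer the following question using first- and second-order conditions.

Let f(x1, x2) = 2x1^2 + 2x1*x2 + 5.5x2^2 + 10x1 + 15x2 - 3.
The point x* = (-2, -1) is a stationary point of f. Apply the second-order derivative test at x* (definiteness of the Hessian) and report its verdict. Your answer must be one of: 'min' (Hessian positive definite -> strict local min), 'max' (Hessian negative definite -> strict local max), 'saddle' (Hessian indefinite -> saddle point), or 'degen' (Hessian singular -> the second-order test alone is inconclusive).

Compute the Hessian H = grad^2 f:
  H = [[4, 2], [2, 11]]
Verify stationarity: grad f(x*) = H x* + g = (0, 0).
Eigenvalues of H: 3.4689, 11.5311.
Both eigenvalues > 0, so H is positive definite -> x* is a strict local min.

min


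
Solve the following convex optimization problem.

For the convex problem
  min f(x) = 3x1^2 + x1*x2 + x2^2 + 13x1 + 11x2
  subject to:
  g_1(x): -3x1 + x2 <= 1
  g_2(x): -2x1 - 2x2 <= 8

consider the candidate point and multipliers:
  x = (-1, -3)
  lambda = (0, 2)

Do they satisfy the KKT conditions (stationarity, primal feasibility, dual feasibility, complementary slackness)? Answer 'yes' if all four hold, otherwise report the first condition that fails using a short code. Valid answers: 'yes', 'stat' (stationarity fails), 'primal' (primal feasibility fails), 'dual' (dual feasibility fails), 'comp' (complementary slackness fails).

Gradient of f: grad f(x) = Q x + c = (4, 4)
Constraint values g_i(x) = a_i^T x - b_i:
  g_1((-1, -3)) = -1
  g_2((-1, -3)) = 0
Stationarity residual: grad f(x) + sum_i lambda_i a_i = (0, 0)
  -> stationarity OK
Primal feasibility (all g_i <= 0): OK
Dual feasibility (all lambda_i >= 0): OK
Complementary slackness (lambda_i * g_i(x) = 0 for all i): OK

Verdict: yes, KKT holds.

yes


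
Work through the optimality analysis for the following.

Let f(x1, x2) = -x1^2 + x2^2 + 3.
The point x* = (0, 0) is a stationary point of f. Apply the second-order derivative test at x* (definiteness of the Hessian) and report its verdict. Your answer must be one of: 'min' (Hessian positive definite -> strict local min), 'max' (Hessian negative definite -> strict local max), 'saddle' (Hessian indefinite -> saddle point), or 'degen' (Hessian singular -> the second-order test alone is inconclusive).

Compute the Hessian H = grad^2 f:
  H = [[-2, 0], [0, 2]]
Verify stationarity: grad f(x*) = H x* + g = (0, 0).
Eigenvalues of H: -2, 2.
Eigenvalues have mixed signs, so H is indefinite -> x* is a saddle point.

saddle


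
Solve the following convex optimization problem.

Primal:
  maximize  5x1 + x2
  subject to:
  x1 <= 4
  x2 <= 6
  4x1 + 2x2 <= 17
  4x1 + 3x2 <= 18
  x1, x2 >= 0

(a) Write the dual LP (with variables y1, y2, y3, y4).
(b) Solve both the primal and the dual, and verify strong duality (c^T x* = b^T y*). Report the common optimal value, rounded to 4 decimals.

The standard primal-dual pair for 'max c^T x s.t. A x <= b, x >= 0' is:
  Dual:  min b^T y  s.t.  A^T y >= c,  y >= 0.

So the dual LP is:
  minimize  4y1 + 6y2 + 17y3 + 18y4
  subject to:
    y1 + 4y3 + 4y4 >= 5
    y2 + 2y3 + 3y4 >= 1
    y1, y2, y3, y4 >= 0

Solving the primal: x* = (4, 0.5).
  primal value c^T x* = 20.5.
Solving the dual: y* = (3, 0, 0.5, 0).
  dual value b^T y* = 20.5.
Strong duality: c^T x* = b^T y*. Confirmed.

20.5


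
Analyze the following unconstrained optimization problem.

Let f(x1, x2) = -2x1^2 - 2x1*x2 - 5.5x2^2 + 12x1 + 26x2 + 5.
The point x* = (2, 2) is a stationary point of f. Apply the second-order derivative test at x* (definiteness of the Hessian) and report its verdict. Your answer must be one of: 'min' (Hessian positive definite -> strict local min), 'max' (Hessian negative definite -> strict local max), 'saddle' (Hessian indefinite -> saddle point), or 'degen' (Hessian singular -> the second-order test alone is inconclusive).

Compute the Hessian H = grad^2 f:
  H = [[-4, -2], [-2, -11]]
Verify stationarity: grad f(x*) = H x* + g = (0, 0).
Eigenvalues of H: -11.5311, -3.4689.
Both eigenvalues < 0, so H is negative definite -> x* is a strict local max.

max


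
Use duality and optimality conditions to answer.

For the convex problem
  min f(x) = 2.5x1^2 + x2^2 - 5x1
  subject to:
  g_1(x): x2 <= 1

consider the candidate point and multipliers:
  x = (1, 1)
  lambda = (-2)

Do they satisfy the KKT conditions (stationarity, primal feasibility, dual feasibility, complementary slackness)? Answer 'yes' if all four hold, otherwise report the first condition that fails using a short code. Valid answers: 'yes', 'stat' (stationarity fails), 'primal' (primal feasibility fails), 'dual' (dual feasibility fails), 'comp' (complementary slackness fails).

Gradient of f: grad f(x) = Q x + c = (0, 2)
Constraint values g_i(x) = a_i^T x - b_i:
  g_1((1, 1)) = 0
Stationarity residual: grad f(x) + sum_i lambda_i a_i = (0, 0)
  -> stationarity OK
Primal feasibility (all g_i <= 0): OK
Dual feasibility (all lambda_i >= 0): FAILS
Complementary slackness (lambda_i * g_i(x) = 0 for all i): OK

Verdict: the first failing condition is dual_feasibility -> dual.

dual


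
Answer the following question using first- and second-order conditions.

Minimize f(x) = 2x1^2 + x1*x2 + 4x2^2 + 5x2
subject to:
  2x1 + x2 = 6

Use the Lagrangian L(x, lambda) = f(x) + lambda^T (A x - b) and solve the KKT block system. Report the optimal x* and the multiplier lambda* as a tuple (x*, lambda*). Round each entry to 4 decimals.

Form the Lagrangian:
  L(x, lambda) = (1/2) x^T Q x + c^T x + lambda^T (A x - b)
Stationarity (grad_x L = 0): Q x + c + A^T lambda = 0.
Primal feasibility: A x = b.

This gives the KKT block system:
  [ Q   A^T ] [ x     ]   [-c ]
  [ A    0  ] [ lambda ] = [ b ]

Solving the linear system:
  x*      = (3.125, -0.25)
  lambda* = (-6.125)
  f(x*)   = 17.75

x* = (3.125, -0.25), lambda* = (-6.125)


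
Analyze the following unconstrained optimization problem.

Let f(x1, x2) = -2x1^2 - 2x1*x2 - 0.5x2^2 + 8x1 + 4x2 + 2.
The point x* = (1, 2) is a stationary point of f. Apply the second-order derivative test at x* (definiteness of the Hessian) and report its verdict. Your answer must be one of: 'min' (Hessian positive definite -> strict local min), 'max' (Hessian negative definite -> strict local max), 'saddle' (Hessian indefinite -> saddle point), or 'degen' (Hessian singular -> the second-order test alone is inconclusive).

Compute the Hessian H = grad^2 f:
  H = [[-4, -2], [-2, -1]]
Verify stationarity: grad f(x*) = H x* + g = (0, 0).
Eigenvalues of H: -5, 0.
H has a zero eigenvalue (singular; negative semidefinite but not definite), so H is neither positive definite, negative definite, nor indefinite. The second-order test alone is inconclusive -> degen.
(Indeed, f is constant along the null direction of H through x*, so x* is not a strict local extremum.)

degen


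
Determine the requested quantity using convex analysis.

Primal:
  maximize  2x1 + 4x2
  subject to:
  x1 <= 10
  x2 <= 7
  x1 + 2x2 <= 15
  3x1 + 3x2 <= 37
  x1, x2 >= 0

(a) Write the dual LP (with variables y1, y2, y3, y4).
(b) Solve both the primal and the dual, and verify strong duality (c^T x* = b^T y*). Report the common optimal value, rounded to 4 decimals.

The standard primal-dual pair for 'max c^T x s.t. A x <= b, x >= 0' is:
  Dual:  min b^T y  s.t.  A^T y >= c,  y >= 0.

So the dual LP is:
  minimize  10y1 + 7y2 + 15y3 + 37y4
  subject to:
    y1 + y3 + 3y4 >= 2
    y2 + 2y3 + 3y4 >= 4
    y1, y2, y3, y4 >= 0

Solving the primal: x* = (9.6667, 2.6667).
  primal value c^T x* = 30.
Solving the dual: y* = (0, 0, 2, 0).
  dual value b^T y* = 30.
Strong duality: c^T x* = b^T y*. Confirmed.

30


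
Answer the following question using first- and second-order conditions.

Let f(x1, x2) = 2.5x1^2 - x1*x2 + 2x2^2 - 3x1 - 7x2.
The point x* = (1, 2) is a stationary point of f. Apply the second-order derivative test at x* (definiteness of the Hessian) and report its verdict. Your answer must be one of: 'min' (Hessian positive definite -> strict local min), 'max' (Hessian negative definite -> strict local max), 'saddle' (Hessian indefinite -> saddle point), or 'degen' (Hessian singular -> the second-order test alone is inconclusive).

Compute the Hessian H = grad^2 f:
  H = [[5, -1], [-1, 4]]
Verify stationarity: grad f(x*) = H x* + g = (0, 0).
Eigenvalues of H: 3.382, 5.618.
Both eigenvalues > 0, so H is positive definite -> x* is a strict local min.

min


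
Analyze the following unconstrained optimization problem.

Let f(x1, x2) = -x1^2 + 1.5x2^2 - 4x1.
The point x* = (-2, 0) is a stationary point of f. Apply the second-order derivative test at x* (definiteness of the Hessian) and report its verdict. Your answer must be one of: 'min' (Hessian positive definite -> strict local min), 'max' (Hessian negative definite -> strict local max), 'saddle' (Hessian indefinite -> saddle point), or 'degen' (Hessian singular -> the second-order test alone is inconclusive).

Compute the Hessian H = grad^2 f:
  H = [[-2, 0], [0, 3]]
Verify stationarity: grad f(x*) = H x* + g = (0, 0).
Eigenvalues of H: -2, 3.
Eigenvalues have mixed signs, so H is indefinite -> x* is a saddle point.

saddle


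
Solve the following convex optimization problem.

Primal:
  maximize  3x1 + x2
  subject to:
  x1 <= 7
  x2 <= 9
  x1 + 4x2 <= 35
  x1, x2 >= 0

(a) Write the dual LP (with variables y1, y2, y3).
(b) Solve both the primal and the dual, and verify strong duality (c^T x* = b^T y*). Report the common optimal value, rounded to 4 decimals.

The standard primal-dual pair for 'max c^T x s.t. A x <= b, x >= 0' is:
  Dual:  min b^T y  s.t.  A^T y >= c,  y >= 0.

So the dual LP is:
  minimize  7y1 + 9y2 + 35y3
  subject to:
    y1 + y3 >= 3
    y2 + 4y3 >= 1
    y1, y2, y3 >= 0

Solving the primal: x* = (7, 7).
  primal value c^T x* = 28.
Solving the dual: y* = (2.75, 0, 0.25).
  dual value b^T y* = 28.
Strong duality: c^T x* = b^T y*. Confirmed.

28


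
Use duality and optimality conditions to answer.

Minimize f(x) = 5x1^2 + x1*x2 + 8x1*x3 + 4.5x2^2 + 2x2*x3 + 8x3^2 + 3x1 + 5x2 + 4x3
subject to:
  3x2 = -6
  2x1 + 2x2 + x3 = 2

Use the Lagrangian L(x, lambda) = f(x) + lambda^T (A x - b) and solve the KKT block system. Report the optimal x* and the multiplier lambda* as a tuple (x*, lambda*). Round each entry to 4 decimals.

Form the Lagrangian:
  L(x, lambda) = (1/2) x^T Q x + c^T x + lambda^T (A x - b)
Stationarity (grad_x L = 0): Q x + c + A^T lambda = 0.
Primal feasibility: A x = b.

This gives the KKT block system:
  [ Q   A^T ] [ x     ]   [-c ]
  [ A    0  ] [ lambda ] = [ b ]

Solving the linear system:
  x*      = (3.4048, -2, -0.8095)
  lambda* = (13.2619, -14.2857)
  f(x*)   = 52.5595

x* = (3.4048, -2, -0.8095), lambda* = (13.2619, -14.2857)


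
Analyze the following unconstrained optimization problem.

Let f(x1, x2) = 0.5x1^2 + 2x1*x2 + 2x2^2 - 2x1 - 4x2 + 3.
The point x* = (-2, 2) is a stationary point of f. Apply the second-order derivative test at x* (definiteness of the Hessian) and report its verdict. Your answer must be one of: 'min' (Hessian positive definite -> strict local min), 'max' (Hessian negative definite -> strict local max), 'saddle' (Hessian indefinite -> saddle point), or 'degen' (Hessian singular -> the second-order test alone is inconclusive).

Compute the Hessian H = grad^2 f:
  H = [[1, 2], [2, 4]]
Verify stationarity: grad f(x*) = H x* + g = (0, 0).
Eigenvalues of H: 0, 5.
H has a zero eigenvalue (singular; positive semidefinite but not definite), so H is neither positive definite, negative definite, nor indefinite. The second-order test alone is inconclusive -> degen.
(Indeed, f is constant along the null direction of H through x*, so x* is not a strict local extremum.)

degen


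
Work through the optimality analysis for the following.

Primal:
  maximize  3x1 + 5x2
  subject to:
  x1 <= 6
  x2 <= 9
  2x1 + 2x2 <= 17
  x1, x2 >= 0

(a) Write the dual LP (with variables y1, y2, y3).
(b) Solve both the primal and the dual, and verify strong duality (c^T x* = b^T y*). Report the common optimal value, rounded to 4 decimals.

The standard primal-dual pair for 'max c^T x s.t. A x <= b, x >= 0' is:
  Dual:  min b^T y  s.t.  A^T y >= c,  y >= 0.

So the dual LP is:
  minimize  6y1 + 9y2 + 17y3
  subject to:
    y1 + 2y3 >= 3
    y2 + 2y3 >= 5
    y1, y2, y3 >= 0

Solving the primal: x* = (0, 8.5).
  primal value c^T x* = 42.5.
Solving the dual: y* = (0, 0, 2.5).
  dual value b^T y* = 42.5.
Strong duality: c^T x* = b^T y*. Confirmed.

42.5


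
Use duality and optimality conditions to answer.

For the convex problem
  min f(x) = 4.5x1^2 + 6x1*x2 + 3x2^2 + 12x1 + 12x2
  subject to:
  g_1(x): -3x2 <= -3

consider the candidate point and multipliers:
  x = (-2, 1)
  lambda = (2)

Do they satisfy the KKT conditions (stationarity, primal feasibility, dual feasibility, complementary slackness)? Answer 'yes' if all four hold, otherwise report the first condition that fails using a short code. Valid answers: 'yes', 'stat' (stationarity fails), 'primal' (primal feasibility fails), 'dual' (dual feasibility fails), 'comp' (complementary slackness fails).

Gradient of f: grad f(x) = Q x + c = (0, 6)
Constraint values g_i(x) = a_i^T x - b_i:
  g_1((-2, 1)) = 0
Stationarity residual: grad f(x) + sum_i lambda_i a_i = (0, 0)
  -> stationarity OK
Primal feasibility (all g_i <= 0): OK
Dual feasibility (all lambda_i >= 0): OK
Complementary slackness (lambda_i * g_i(x) = 0 for all i): OK

Verdict: yes, KKT holds.

yes


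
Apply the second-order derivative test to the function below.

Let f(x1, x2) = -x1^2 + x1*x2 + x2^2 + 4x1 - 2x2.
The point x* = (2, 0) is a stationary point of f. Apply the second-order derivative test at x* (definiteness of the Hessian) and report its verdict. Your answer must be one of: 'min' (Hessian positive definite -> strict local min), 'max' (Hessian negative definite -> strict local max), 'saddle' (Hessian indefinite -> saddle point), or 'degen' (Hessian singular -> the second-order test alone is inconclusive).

Compute the Hessian H = grad^2 f:
  H = [[-2, 1], [1, 2]]
Verify stationarity: grad f(x*) = H x* + g = (0, 0).
Eigenvalues of H: -2.2361, 2.2361.
Eigenvalues have mixed signs, so H is indefinite -> x* is a saddle point.

saddle


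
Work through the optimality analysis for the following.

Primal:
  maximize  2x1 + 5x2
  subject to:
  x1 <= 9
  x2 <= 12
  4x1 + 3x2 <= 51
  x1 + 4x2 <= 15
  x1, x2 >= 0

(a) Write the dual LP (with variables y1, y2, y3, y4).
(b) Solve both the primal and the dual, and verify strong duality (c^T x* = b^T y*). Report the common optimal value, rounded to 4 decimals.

The standard primal-dual pair for 'max c^T x s.t. A x <= b, x >= 0' is:
  Dual:  min b^T y  s.t.  A^T y >= c,  y >= 0.

So the dual LP is:
  minimize  9y1 + 12y2 + 51y3 + 15y4
  subject to:
    y1 + 4y3 + y4 >= 2
    y2 + 3y3 + 4y4 >= 5
    y1, y2, y3, y4 >= 0

Solving the primal: x* = (9, 1.5).
  primal value c^T x* = 25.5.
Solving the dual: y* = (0.75, 0, 0, 1.25).
  dual value b^T y* = 25.5.
Strong duality: c^T x* = b^T y*. Confirmed.

25.5


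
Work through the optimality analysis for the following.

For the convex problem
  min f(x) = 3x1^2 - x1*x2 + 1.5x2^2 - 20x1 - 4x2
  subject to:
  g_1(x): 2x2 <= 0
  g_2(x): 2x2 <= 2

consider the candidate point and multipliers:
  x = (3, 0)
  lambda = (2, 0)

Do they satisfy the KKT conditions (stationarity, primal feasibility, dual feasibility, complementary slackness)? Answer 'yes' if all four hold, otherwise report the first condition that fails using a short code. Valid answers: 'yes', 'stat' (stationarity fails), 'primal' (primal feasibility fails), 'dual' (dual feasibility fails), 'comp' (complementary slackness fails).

Gradient of f: grad f(x) = Q x + c = (-2, -7)
Constraint values g_i(x) = a_i^T x - b_i:
  g_1((3, 0)) = 0
  g_2((3, 0)) = -2
Stationarity residual: grad f(x) + sum_i lambda_i a_i = (-2, -3)
  -> stationarity FAILS
Primal feasibility (all g_i <= 0): OK
Dual feasibility (all lambda_i >= 0): OK
Complementary slackness (lambda_i * g_i(x) = 0 for all i): OK

Verdict: the first failing condition is stationarity -> stat.

stat


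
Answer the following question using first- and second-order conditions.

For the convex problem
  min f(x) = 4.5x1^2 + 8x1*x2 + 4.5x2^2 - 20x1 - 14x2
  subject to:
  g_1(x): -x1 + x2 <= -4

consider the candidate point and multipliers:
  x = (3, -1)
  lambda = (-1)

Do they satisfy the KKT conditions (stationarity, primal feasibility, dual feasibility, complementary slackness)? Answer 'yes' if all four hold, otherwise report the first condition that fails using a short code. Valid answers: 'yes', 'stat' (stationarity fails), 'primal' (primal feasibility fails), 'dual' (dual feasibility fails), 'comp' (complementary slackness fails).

Gradient of f: grad f(x) = Q x + c = (-1, 1)
Constraint values g_i(x) = a_i^T x - b_i:
  g_1((3, -1)) = 0
Stationarity residual: grad f(x) + sum_i lambda_i a_i = (0, 0)
  -> stationarity OK
Primal feasibility (all g_i <= 0): OK
Dual feasibility (all lambda_i >= 0): FAILS
Complementary slackness (lambda_i * g_i(x) = 0 for all i): OK

Verdict: the first failing condition is dual_feasibility -> dual.

dual


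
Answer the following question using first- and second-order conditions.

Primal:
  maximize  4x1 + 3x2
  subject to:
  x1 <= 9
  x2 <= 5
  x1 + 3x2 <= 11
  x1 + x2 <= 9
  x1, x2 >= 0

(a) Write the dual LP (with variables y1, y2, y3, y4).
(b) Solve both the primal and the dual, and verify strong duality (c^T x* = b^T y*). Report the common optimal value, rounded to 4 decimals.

The standard primal-dual pair for 'max c^T x s.t. A x <= b, x >= 0' is:
  Dual:  min b^T y  s.t.  A^T y >= c,  y >= 0.

So the dual LP is:
  minimize  9y1 + 5y2 + 11y3 + 9y4
  subject to:
    y1 + y3 + y4 >= 4
    y2 + 3y3 + y4 >= 3
    y1, y2, y3, y4 >= 0

Solving the primal: x* = (9, 0).
  primal value c^T x* = 36.
Solving the dual: y* = (1, 0, 0, 3).
  dual value b^T y* = 36.
Strong duality: c^T x* = b^T y*. Confirmed.

36


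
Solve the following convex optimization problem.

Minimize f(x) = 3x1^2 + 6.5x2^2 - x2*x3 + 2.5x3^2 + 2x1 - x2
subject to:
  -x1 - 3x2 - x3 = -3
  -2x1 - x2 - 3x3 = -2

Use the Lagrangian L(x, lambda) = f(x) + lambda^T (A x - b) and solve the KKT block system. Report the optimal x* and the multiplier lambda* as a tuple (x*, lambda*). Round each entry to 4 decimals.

Form the Lagrangian:
  L(x, lambda) = (1/2) x^T Q x + c^T x + lambda^T (A x - b)
Stationarity (grad_x L = 0): Q x + c + A^T lambda = 0.
Primal feasibility: A x = b.

This gives the KKT block system:
  [ Q   A^T ] [ x     ]   [-c ]
  [ A    0  ] [ lambda ] = [ b ]

Solving the linear system:
  x*      = (-0.0156, 0.877, 0.3848)
  lambda* = (3.625, -0.8594)
  f(x*)   = 4.124

x* = (-0.0156, 0.877, 0.3848), lambda* = (3.625, -0.8594)


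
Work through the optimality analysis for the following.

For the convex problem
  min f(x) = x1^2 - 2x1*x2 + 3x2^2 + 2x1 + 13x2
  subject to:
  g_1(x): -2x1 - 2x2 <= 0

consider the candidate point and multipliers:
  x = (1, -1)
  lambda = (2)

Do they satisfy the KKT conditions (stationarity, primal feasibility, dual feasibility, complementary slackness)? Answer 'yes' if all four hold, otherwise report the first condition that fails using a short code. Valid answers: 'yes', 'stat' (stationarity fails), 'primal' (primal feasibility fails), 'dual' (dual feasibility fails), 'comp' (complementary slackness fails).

Gradient of f: grad f(x) = Q x + c = (6, 5)
Constraint values g_i(x) = a_i^T x - b_i:
  g_1((1, -1)) = 0
Stationarity residual: grad f(x) + sum_i lambda_i a_i = (2, 1)
  -> stationarity FAILS
Primal feasibility (all g_i <= 0): OK
Dual feasibility (all lambda_i >= 0): OK
Complementary slackness (lambda_i * g_i(x) = 0 for all i): OK

Verdict: the first failing condition is stationarity -> stat.

stat


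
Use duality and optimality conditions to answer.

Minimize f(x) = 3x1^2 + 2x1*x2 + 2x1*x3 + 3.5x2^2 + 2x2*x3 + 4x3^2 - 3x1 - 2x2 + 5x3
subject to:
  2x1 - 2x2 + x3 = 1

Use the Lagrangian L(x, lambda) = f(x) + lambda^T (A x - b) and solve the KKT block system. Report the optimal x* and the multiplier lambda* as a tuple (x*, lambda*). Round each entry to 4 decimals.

Form the Lagrangian:
  L(x, lambda) = (1/2) x^T Q x + c^T x + lambda^T (A x - b)
Stationarity (grad_x L = 0): Q x + c + A^T lambda = 0.
Primal feasibility: A x = b.

This gives the KKT block system:
  [ Q   A^T ] [ x     ]   [-c ]
  [ A    0  ] [ lambda ] = [ b ]

Solving the linear system:
  x*      = (0.9588, 0.0588, -0.8)
  lambda* = (-0.6353)
  f(x*)   = -3.1794

x* = (0.9588, 0.0588, -0.8), lambda* = (-0.6353)


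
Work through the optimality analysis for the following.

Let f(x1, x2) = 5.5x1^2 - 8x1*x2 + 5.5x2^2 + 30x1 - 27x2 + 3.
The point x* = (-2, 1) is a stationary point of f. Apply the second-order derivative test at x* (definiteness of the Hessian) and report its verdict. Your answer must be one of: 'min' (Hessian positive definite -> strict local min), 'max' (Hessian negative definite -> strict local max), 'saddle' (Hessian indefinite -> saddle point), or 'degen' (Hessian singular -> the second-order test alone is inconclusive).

Compute the Hessian H = grad^2 f:
  H = [[11, -8], [-8, 11]]
Verify stationarity: grad f(x*) = H x* + g = (0, 0).
Eigenvalues of H: 3, 19.
Both eigenvalues > 0, so H is positive definite -> x* is a strict local min.

min


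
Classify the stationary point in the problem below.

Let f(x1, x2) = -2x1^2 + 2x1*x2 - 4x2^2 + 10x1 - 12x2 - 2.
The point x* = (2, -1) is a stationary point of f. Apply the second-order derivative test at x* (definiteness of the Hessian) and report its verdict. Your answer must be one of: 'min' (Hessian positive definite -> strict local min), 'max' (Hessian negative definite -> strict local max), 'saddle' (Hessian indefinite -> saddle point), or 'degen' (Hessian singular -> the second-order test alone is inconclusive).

Compute the Hessian H = grad^2 f:
  H = [[-4, 2], [2, -8]]
Verify stationarity: grad f(x*) = H x* + g = (0, 0).
Eigenvalues of H: -8.8284, -3.1716.
Both eigenvalues < 0, so H is negative definite -> x* is a strict local max.

max


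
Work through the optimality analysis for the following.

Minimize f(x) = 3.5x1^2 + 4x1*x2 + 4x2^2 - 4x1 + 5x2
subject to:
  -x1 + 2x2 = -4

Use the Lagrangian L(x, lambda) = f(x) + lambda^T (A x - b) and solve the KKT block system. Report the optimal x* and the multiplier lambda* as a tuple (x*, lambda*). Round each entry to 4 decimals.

Form the Lagrangian:
  L(x, lambda) = (1/2) x^T Q x + c^T x + lambda^T (A x - b)
Stationarity (grad_x L = 0): Q x + c + A^T lambda = 0.
Primal feasibility: A x = b.

This gives the KKT block system:
  [ Q   A^T ] [ x     ]   [-c ]
  [ A    0  ] [ lambda ] = [ b ]

Solving the linear system:
  x*      = (1.3462, -1.3269)
  lambda* = (0.1154)
  f(x*)   = -5.7788

x* = (1.3462, -1.3269), lambda* = (0.1154)


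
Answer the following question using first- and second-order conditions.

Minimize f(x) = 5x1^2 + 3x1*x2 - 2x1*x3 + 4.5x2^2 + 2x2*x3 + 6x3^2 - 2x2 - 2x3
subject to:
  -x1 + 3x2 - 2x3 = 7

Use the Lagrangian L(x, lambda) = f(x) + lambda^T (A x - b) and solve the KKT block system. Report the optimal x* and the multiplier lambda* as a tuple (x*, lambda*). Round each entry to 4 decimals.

Form the Lagrangian:
  L(x, lambda) = (1/2) x^T Q x + c^T x + lambda^T (A x - b)
Stationarity (grad_x L = 0): Q x + c + A^T lambda = 0.
Primal feasibility: A x = b.

This gives the KKT block system:
  [ Q   A^T ] [ x     ]   [-c ]
  [ A    0  ] [ lambda ] = [ b ]

Solving the linear system:
  x*      = (-0.883, 1.5755, -0.6953)
  lambda* = (-2.7132)
  f(x*)   = 8.616

x* = (-0.883, 1.5755, -0.6953), lambda* = (-2.7132)


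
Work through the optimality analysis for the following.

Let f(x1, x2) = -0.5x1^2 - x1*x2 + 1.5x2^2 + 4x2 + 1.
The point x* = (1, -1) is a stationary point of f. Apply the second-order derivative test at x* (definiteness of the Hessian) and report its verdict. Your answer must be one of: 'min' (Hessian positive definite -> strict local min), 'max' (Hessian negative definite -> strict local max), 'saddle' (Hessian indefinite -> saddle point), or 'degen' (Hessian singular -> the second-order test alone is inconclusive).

Compute the Hessian H = grad^2 f:
  H = [[-1, -1], [-1, 3]]
Verify stationarity: grad f(x*) = H x* + g = (0, 0).
Eigenvalues of H: -1.2361, 3.2361.
Eigenvalues have mixed signs, so H is indefinite -> x* is a saddle point.

saddle


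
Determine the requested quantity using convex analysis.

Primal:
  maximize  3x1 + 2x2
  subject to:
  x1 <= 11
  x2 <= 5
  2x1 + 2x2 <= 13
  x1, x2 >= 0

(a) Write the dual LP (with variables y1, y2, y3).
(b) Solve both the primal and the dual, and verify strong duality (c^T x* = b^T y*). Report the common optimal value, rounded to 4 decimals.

The standard primal-dual pair for 'max c^T x s.t. A x <= b, x >= 0' is:
  Dual:  min b^T y  s.t.  A^T y >= c,  y >= 0.

So the dual LP is:
  minimize  11y1 + 5y2 + 13y3
  subject to:
    y1 + 2y3 >= 3
    y2 + 2y3 >= 2
    y1, y2, y3 >= 0

Solving the primal: x* = (6.5, 0).
  primal value c^T x* = 19.5.
Solving the dual: y* = (0, 0, 1.5).
  dual value b^T y* = 19.5.
Strong duality: c^T x* = b^T y*. Confirmed.

19.5


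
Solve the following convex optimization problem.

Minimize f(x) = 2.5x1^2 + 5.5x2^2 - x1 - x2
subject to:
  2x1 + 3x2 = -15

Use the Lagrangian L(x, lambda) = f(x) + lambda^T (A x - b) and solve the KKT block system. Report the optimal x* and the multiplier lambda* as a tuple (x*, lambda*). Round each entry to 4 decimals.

Form the Lagrangian:
  L(x, lambda) = (1/2) x^T Q x + c^T x + lambda^T (A x - b)
Stationarity (grad_x L = 0): Q x + c + A^T lambda = 0.
Primal feasibility: A x = b.

This gives the KKT block system:
  [ Q   A^T ] [ x     ]   [-c ]
  [ A    0  ] [ lambda ] = [ b ]

Solving the linear system:
  x*      = (-3.6742, -2.5506)
  lambda* = (9.6854)
  f(x*)   = 75.7528

x* = (-3.6742, -2.5506), lambda* = (9.6854)


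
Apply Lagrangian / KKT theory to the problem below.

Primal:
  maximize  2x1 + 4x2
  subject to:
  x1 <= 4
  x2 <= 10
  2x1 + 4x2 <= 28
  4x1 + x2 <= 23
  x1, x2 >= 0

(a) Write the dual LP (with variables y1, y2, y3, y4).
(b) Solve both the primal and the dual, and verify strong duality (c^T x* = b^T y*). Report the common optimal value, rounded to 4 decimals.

The standard primal-dual pair for 'max c^T x s.t. A x <= b, x >= 0' is:
  Dual:  min b^T y  s.t.  A^T y >= c,  y >= 0.

So the dual LP is:
  minimize  4y1 + 10y2 + 28y3 + 23y4
  subject to:
    y1 + 2y3 + 4y4 >= 2
    y2 + 4y3 + y4 >= 4
    y1, y2, y3, y4 >= 0

Solving the primal: x* = (0, 7).
  primal value c^T x* = 28.
Solving the dual: y* = (0, 0, 1, 0).
  dual value b^T y* = 28.
Strong duality: c^T x* = b^T y*. Confirmed.

28


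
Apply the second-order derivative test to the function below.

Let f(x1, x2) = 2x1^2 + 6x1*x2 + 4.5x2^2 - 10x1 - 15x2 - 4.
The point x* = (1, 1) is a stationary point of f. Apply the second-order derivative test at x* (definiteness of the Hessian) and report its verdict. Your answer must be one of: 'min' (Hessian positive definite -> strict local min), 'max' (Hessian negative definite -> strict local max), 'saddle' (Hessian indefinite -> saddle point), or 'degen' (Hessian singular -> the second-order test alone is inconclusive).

Compute the Hessian H = grad^2 f:
  H = [[4, 6], [6, 9]]
Verify stationarity: grad f(x*) = H x* + g = (0, 0).
Eigenvalues of H: 0, 13.
H has a zero eigenvalue (singular; positive semidefinite but not definite), so H is neither positive definite, negative definite, nor indefinite. The second-order test alone is inconclusive -> degen.
(Indeed, f is constant along the null direction of H through x*, so x* is not a strict local extremum.)

degen


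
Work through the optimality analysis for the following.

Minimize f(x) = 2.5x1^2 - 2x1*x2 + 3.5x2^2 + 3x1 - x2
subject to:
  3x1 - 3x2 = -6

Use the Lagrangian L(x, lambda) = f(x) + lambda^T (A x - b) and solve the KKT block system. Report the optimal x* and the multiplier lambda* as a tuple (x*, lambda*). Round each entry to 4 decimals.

Form the Lagrangian:
  L(x, lambda) = (1/2) x^T Q x + c^T x + lambda^T (A x - b)
Stationarity (grad_x L = 0): Q x + c + A^T lambda = 0.
Primal feasibility: A x = b.

This gives the KKT block system:
  [ Q   A^T ] [ x     ]   [-c ]
  [ A    0  ] [ lambda ] = [ b ]

Solving the linear system:
  x*      = (-1.5, 0.5)
  lambda* = (1.8333)
  f(x*)   = 3

x* = (-1.5, 0.5), lambda* = (1.8333)


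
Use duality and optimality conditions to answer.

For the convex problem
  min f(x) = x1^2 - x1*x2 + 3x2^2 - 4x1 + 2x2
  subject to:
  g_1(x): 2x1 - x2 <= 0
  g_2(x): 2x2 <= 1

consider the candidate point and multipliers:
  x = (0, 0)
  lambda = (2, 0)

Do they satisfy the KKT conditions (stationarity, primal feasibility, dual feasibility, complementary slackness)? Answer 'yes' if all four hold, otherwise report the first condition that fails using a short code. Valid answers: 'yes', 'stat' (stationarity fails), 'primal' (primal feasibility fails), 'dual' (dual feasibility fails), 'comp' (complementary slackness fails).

Gradient of f: grad f(x) = Q x + c = (-4, 2)
Constraint values g_i(x) = a_i^T x - b_i:
  g_1((0, 0)) = 0
  g_2((0, 0)) = -1
Stationarity residual: grad f(x) + sum_i lambda_i a_i = (0, 0)
  -> stationarity OK
Primal feasibility (all g_i <= 0): OK
Dual feasibility (all lambda_i >= 0): OK
Complementary slackness (lambda_i * g_i(x) = 0 for all i): OK

Verdict: yes, KKT holds.

yes
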